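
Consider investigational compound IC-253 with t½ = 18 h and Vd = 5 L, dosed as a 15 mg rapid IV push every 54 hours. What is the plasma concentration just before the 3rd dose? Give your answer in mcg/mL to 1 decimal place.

0.4 mcg/mL

f = (1/2)^(τ/t½) = (1/2)^(54/18) ≈ 0.1250.
C₀ = D/Vd = 15/5 ≈ 3.000 mcg/mL.
Before the 3rd dose, 2 doses have been given. Superposition: Cmin = C₀·(f + f²).
≈ 3.000 × (0.1250 + 0.0156) ≈ 3.000 × 0.1406 ≈ 0.422 mcg/mL.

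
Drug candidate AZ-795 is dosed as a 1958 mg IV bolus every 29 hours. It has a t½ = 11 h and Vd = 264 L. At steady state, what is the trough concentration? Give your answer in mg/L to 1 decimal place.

k = ln2/t½ = ln2/11 ≈ 0.063013 h⁻¹; fraction remaining f = e^(−kτ) = e^(−0.063013×29) ≈ 0.1608.
Each bolus raises the concentration by D/Vd = 1958/264 ≈ 7.417 mg/L.
Steady-state trough Cmin,ss = C₀·f/(1−f) ≈ 7.417 × 0.1608/0.8392 ≈ 1.421 mg/L.

1.4 mg/L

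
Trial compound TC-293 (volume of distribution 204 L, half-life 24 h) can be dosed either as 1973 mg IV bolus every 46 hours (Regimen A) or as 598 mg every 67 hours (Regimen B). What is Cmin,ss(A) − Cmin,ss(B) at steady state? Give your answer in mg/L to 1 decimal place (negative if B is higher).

Regimen A: f = (1/2)^(46/24) ≈ 0.2649; Cmin,ss = (1973/204)·f/(1−f) ≈ 3.485 mg/L.
Regimen B: f = (1/2)^(67/24) ≈ 0.1444; Cmin,ss = (598/204)·f/(1−f) ≈ 0.495 mg/L.
Difference ≈ 3.485 − 0.495 ≈ 2.990 mg/L.

3.0 mg/L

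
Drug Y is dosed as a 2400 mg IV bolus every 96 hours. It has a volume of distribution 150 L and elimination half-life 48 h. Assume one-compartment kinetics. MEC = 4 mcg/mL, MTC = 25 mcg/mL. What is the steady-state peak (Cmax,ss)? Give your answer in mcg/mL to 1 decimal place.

The dosing interval is 2 half-lives, so f = 2^(−2) = 0.25.
At steady state, R = 1/(1 − 0.25) = 4/3.
Single-dose peak C₀ = D/Vd = 2400/150 = 16 mcg/mL.
Steady-state peak Cmax,ss = C₀·R = 16 × 4/3 ≈ 21.333 mcg/mL.
Peak 21.3 mcg/mL vs MTC 25 mcg/mL: below toxic threshold.

21.3 mcg/mL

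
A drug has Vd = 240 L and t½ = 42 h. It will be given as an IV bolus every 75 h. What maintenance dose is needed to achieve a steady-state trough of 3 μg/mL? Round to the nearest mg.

τ/t½ = 75/42 ≈ 1.7857, so f = (1/2)^(75/42) ≈ 0.290032.
Cmin,ss = (D/Vd)·f/(1−f), so D = Cmin,ss·Vd·(1−f)/f.
D = 3 × 240 × (1−f)/f ≈ 3 × 240 × 2.44790 ≈ 1762.49 mg.

1762 mg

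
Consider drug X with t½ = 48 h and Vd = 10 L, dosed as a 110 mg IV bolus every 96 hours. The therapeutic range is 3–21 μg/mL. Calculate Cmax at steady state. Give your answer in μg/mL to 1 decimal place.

14.7 μg/mL

τ = 96 h = 2 half-lives, so f = (1/2)^2 = 0.25.
Accumulation ratio R = 1/(1 − f) = 1/0.75 = 4/3.
Single-dose peak C₀ = D/Vd = 110/10 = 11 μg/mL.
Steady-state peak Cmax,ss = C₀·R = 11 × 4/3 ≈ 14.667 μg/mL.
Peak 14.7 μg/mL vs MTC 21 μg/mL: below toxic threshold.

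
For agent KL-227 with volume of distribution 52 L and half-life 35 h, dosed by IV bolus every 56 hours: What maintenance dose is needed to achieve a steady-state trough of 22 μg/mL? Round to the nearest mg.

2324 mg

τ/t½ = 56/35 ≈ 1.6, so f = (1/2)^(56/35) ≈ 0.329877.
Cmin,ss = (D/Vd)·f/(1−f), so D = Cmin,ss·Vd·(1−f)/f.
D = 22 × 52 × (1−f)/f ≈ 22 × 52 × 2.03143 ≈ 2323.96 mg.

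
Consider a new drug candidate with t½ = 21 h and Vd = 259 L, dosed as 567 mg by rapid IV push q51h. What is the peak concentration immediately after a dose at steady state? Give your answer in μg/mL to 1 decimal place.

k = ln2/t½ = ln2/21 ≈ 0.033007 h⁻¹; fraction remaining f = e^(−kτ) = e^(−0.033007×51) ≈ 0.1857.
Accumulation ratio R = 1/(1 − f) ≈ 1/0.8143 ≈ 1.2280.
Each bolus raises the concentration by D/Vd = 567/259 ≈ 2.189 μg/mL.
Cmax,ss = C₀/(1 − f) ≈ 2.189/0.8143 ≈ 2.688 μg/mL.

2.7 μg/mL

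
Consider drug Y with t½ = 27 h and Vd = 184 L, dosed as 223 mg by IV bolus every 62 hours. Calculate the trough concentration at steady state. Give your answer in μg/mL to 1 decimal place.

Over one 62-h interval, 62/27 ≈ 2.2963 half-lives elapse, leaving f ≈ 0.2036 of each dose.
Single-dose peak C₀ = D/Vd = 223/184 ≈ 1.212 μg/mL.
Steady-state trough Cmin,ss = C₀·f/(1−f) ≈ 1.212 × 0.2036/0.7964 ≈ 0.310 μg/mL.

0.3 μg/mL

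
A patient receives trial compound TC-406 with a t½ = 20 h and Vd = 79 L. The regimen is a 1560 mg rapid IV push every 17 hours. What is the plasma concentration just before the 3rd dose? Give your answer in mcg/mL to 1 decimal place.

17.0 mcg/mL

f = (1/2)^(τ/t½) = (1/2)^(17/20) ≈ 0.5548.
C₀ = D/Vd = 1560/79 ≈ 19.747 mcg/mL.
Before the 3rd dose, 2 doses have been given. Superposition: Cmin = C₀·(f + f²).
≈ 19.747 × (0.5548 + 0.3078) ≈ 19.747 × 0.8626 ≈ 17.034 mcg/mL.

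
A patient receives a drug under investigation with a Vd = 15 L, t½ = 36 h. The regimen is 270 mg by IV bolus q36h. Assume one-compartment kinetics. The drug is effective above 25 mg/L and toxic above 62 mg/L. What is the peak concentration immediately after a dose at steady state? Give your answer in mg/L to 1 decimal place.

36.0 mg/L

The dosing interval is 1 half-life, so f = 2^(−1) = 0.5.
Accumulation ratio R = 1/(1 − f) = 1/0.5 = 2/1.
Single-dose peak C₀ = D/Vd = 270/15 = 18 mg/L.
Steady-state peak Cmax,ss = C₀·R = 18 × 2/1 ≈ 36.000 mg/L.
Peak 36.0 mg/L vs MTC 62 mg/L: below toxic threshold.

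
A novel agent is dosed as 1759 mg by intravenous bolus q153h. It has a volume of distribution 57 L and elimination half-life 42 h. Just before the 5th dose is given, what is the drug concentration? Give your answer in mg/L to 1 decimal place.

f = (1/2)^(τ/t½) = (1/2)^(153/42) ≈ 0.0801.
C₀ = D/Vd = 1759/57 ≈ 30.860 mg/L.
Before the 5th dose, 4 doses have been given. Superposition: Cmin = C₀·(f + f² + … + f^4).
≈ 30.860 × (0.0801 + 0.0064 + 0.0005 + 0.0000) ≈ 30.860 × 0.0870 ≈ 2.685 mg/L.

2.7 mg/L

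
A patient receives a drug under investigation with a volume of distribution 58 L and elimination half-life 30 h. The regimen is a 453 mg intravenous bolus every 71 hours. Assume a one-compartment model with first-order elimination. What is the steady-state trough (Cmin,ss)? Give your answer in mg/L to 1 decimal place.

1.9 mg/L

τ/t½ = 71/30 ≈ 2.3667, so fraction remaining f = (1/2)^(71/30) ≈ 0.1939.
At steady state, accumulation factor R = 1/(1 − e^(−kτ)) ≈ 1.2405.
Single-dose peak C₀ = D/Vd = 453/58 ≈ 7.810 mg/L.
Steady-state peak Cmax,ss = C₀·R ≈ 7.810 × 1.2405 ≈ 9.688 mg/L.
Steady-state trough Cmin,ss = Cmax,ss·f ≈ 9.688 × 0.1939 ≈ 1.879 mg/L.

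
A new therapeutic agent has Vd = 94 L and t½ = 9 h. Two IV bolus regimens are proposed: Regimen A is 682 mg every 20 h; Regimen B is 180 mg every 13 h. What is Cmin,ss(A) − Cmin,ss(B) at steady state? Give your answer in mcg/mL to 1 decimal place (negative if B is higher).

0.9 mcg/mL

Regimen A: f = (1/2)^(20/9) ≈ 0.2143; Cmin,ss = (682/94)·f/(1−f) ≈ 1.979 mcg/mL.
Regimen B: f = (1/2)^(13/9) ≈ 0.3674; Cmin,ss = (180/94)·f/(1−f) ≈ 1.112 mcg/mL.
Difference ≈ 1.979 − 1.112 ≈ 0.867 mcg/mL.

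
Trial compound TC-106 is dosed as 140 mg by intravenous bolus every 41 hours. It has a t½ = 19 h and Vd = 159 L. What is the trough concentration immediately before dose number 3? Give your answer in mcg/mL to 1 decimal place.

0.2 mcg/mL

f = (1/2)^(τ/t½) = (1/2)^(41/19) ≈ 0.2241.
C₀ = D/Vd = 140/159 ≈ 0.881 mcg/mL.
Before the 3rd dose, 2 doses have been given. Superposition: Cmin = C₀·(f + f²).
≈ 0.881 × (0.2241 + 0.0502) ≈ 0.881 × 0.2743 ≈ 0.242 mcg/mL.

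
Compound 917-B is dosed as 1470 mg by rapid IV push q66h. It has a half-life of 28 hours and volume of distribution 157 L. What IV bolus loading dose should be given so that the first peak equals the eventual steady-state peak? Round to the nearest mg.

f = (1/2)^(66/28) ≈ 0.195177; accumulation ratio R = 1/(1−f) ≈ 1.24251.
Loading dose to hit Cmax,ss on first dose: D_load = D_maint·R ≈ 1470 × 1.24251 ≈ 1826.49 mg.

1826 mg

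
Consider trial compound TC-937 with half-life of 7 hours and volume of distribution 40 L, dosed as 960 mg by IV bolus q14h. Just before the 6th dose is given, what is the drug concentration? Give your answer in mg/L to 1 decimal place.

f = (1/2)^(τ/t½) = (1/2)^(14/7) ≈ 0.2500.
C₀ = D/Vd = 960/40 ≈ 24.000 mg/L.
Before the 6th dose, 5 doses have been given. Superposition: Cmin = C₀·(f + f² + … + f^5).
≈ 24.000 × (0.2500 + 0.0625 + 0.0156 + 0.0039 + 0.0010) ≈ 24.000 × 0.3330 ≈ 7.992 mg/L.

8.0 mg/L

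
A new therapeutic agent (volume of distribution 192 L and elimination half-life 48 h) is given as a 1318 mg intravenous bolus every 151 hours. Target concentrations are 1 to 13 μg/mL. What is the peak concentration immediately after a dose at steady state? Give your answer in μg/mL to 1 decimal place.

Over one 151-h interval, 151/48 ≈ 3.1458 half-lives elapse, leaving f ≈ 0.1130 of each dose.
At steady state, accumulation factor R = 1/(1 − e^(−kτ)) ≈ 1.1274.
Each bolus raises the concentration by D/Vd = 1318/192 ≈ 6.865 μg/mL.
Steady-state peak Cmax,ss = C₀·R ≈ 6.865 × 1.1274 ≈ 7.740 μg/mL.
Peak 7.7 μg/mL vs MTC 13 μg/mL: below toxic threshold.

7.7 μg/mL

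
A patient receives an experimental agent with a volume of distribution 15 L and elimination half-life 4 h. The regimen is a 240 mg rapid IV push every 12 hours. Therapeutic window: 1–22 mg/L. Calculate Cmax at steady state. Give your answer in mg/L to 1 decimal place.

18.3 mg/L

The dosing interval is 3 half-lives, so f = 2^(−3) = 0.125.
At steady state, R = 1/(1 − 0.125) = 8/7.
Single-dose peak C₀ = D/Vd = 240/15 = 16 mg/L.
Steady-state peak Cmax,ss = C₀·R = 16 × 8/7 ≈ 18.286 mg/L.
Peak 18.3 mg/L vs MTC 22 mg/L: below toxic threshold.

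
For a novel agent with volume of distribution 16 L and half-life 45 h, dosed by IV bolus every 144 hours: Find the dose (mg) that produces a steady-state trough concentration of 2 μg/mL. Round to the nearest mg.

262 mg

τ/t½ = 144/45 ≈ 3.2, so f = (1/2)^(144/45) ≈ 0.108819.
Cmin,ss = (D/Vd)·f/(1−f), so D = Cmin,ss·Vd·(1−f)/f.
D = 2 × 16 × (1−f)/f ≈ 2 × 16 × 8.18957 ≈ 262.07 mg.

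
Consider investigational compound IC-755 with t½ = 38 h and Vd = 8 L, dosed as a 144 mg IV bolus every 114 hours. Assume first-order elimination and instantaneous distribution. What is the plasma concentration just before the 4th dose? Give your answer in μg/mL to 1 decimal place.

f = (1/2)^(τ/t½) = (1/2)^(114/38) ≈ 0.1250.
C₀ = D/Vd = 144/8 ≈ 18.000 μg/mL.
Before the 4th dose, 3 doses have been given. Superposition: Cmin = C₀·(f + f² + … + f^3).
≈ 18.000 × (0.1250 + 0.0156 + 0.0020) ≈ 18.000 × 0.1426 ≈ 2.567 μg/mL.

2.6 μg/mL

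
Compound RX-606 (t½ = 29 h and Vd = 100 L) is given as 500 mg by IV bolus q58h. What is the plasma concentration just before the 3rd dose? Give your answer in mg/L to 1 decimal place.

1.6 mg/L

f = (1/2)^(τ/t½) = (1/2)^(58/29) ≈ 0.2500.
C₀ = D/Vd = 500/100 ≈ 5.000 mg/L.
Before the 3rd dose, 2 doses have been given. Superposition: Cmin = C₀·(f + f²).
≈ 5.000 × (0.2500 + 0.0625) ≈ 5.000 × 0.3125 ≈ 1.562 mg/L.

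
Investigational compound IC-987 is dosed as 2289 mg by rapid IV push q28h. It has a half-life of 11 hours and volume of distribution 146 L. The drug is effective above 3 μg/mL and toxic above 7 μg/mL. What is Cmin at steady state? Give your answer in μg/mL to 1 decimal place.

3.2 μg/mL

Over one 28-h interval, 28/11 ≈ 2.5455 half-lives elapse, leaving f ≈ 0.1713 of each dose.
Accumulation ratio R = 1/(1 − f) ≈ 1/0.8287 ≈ 1.2067.
Single-dose peak C₀ = D/Vd = 2289/146 ≈ 15.678 μg/mL.
Cmax,ss = C₀/(1 − f) ≈ 15.678/0.8287 ≈ 18.919 μg/mL.
One interval later, Cmin,ss = Cmax,ss·e^(−kτ) ≈ 18.919 × 0.1713 ≈ 3.241 μg/mL.
Trough 3.2 μg/mL vs MEC 3 μg/mL: adequate.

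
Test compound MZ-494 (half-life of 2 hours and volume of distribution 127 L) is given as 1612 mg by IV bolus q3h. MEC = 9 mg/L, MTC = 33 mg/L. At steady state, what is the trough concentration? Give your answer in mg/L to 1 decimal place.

Over one 3-h interval, 3/2 ≈ 1.5 half-lives elapse, leaving f ≈ 0.3536 of each dose.
At steady state, accumulation factor R = 1/(1 − e^(−kτ)) ≈ 1.5470.
Each bolus raises the concentration by D/Vd = 1612/127 ≈ 12.693 mg/L.
Steady-state peak Cmax,ss = C₀·R ≈ 12.693 × 1.5470 ≈ 19.636 mg/L.
One interval later, Cmin,ss = Cmax,ss·e^(−kτ) ≈ 19.636 × 0.3536 ≈ 6.943 mg/L.
Trough 6.9 mg/L vs MEC 9 mg/L: subtherapeutic.

6.9 mg/L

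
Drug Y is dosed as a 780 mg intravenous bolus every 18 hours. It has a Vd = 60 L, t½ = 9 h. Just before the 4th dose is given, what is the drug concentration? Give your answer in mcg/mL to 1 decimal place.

4.3 mcg/mL

f = (1/2)^(τ/t½) = (1/2)^(18/9) ≈ 0.2500.
C₀ = D/Vd = 780/60 ≈ 13.000 mcg/mL.
Before the 4th dose, 3 doses have been given. Superposition: Cmin = C₀·(f + f² + … + f^3).
≈ 13.000 × (0.2500 + 0.0625 + 0.0156) ≈ 13.000 × 0.3281 ≈ 4.265 mcg/mL.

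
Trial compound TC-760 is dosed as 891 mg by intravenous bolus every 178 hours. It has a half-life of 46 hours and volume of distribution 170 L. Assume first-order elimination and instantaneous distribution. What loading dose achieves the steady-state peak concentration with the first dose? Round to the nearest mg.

f = (1/2)^(178/46) ≈ 0.068414; accumulation ratio R = 1/(1−f) ≈ 1.07344.
Loading dose to hit Cmax,ss on first dose: D_load = D_maint·R ≈ 891 × 1.07344 ≈ 956.44 mg.

956 mg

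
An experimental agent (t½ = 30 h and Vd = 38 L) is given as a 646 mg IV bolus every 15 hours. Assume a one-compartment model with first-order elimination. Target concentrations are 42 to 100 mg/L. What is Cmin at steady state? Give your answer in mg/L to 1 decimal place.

Over one 15-h interval, 15/30 ≈ 0.5 half-lives elapse, leaving f ≈ 0.7071 of each dose.
Single-dose peak C₀ = D/Vd = 646/38 ≈ 17.000 mg/L.
Steady-state trough Cmin,ss = C₀·f/(1−f) ≈ 17.000 × 0.7071/0.2929 ≈ 41.040 mg/L.
Trough 41.0 mg/L vs MEC 42 mg/L: subtherapeutic.

41.0 mg/L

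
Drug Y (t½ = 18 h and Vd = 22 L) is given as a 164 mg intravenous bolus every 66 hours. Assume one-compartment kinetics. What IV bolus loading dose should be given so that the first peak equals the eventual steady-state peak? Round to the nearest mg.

f = (1/2)^(66/18) ≈ 0.078745; accumulation ratio R = 1/(1−f) ≈ 1.08548.
Loading dose to hit Cmax,ss on first dose: D_load = D_maint·R ≈ 164 × 1.08548 ≈ 178.02 mg.

178 mg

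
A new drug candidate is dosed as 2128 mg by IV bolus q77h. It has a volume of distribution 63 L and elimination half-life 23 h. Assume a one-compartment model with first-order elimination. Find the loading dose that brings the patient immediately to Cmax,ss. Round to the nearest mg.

f = (1/2)^(77/23) ≈ 0.098221; accumulation ratio R = 1/(1−f) ≈ 1.10892.
Loading dose to hit Cmax,ss on first dose: D_load = D_maint·R ≈ 2128 × 1.10892 ≈ 2359.78 mg.

2360 mg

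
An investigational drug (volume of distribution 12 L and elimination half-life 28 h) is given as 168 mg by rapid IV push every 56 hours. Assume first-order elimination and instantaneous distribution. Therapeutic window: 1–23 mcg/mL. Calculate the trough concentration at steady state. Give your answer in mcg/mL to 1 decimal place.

4.7 mcg/mL

The dosing interval is 2 half-lives, so f = 2^(−2) = 0.25.
At steady state, R = 1/(1 − 0.25) = 4/3.
Single-dose peak C₀ = D/Vd = 168/12 = 14 mcg/mL.
Steady-state peak Cmax,ss = C₀·R = 14 × 4/3 ≈ 18.667 mcg/mL.
Steady-state trough Cmin,ss = Cmax,ss·f ≈ 18.667 × 0.25 ≈ 4.667 mcg/mL.
Trough 4.7 mcg/mL vs MEC 1 mcg/mL: adequate.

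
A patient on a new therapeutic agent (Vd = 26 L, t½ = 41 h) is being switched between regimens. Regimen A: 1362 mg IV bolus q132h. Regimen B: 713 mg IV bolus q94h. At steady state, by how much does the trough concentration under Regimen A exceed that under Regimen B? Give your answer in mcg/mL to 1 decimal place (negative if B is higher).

-0.7 mcg/mL

Regimen A: f = (1/2)^(132/41) ≈ 0.1074; Cmin,ss = (1362/26)·f/(1−f) ≈ 6.303 mcg/mL.
Regimen B: f = (1/2)^(94/41) ≈ 0.2041; Cmin,ss = (713/26)·f/(1−f) ≈ 7.032 mcg/mL.
Difference ≈ 6.303 − 7.032 ≈ -0.729 mcg/mL.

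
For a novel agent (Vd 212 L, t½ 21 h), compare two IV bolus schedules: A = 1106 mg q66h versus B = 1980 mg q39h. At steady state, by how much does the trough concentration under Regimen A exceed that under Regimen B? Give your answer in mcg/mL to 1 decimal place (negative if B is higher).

Regimen A: f = (1/2)^(66/21) ≈ 0.1132; Cmin,ss = (1106/212)·f/(1−f) ≈ 0.666 mcg/mL.
Regimen B: f = (1/2)^(39/21) ≈ 0.2760; Cmin,ss = (1980/212)·f/(1−f) ≈ 3.560 mcg/mL.
Difference ≈ 0.666 − 3.560 ≈ -2.894 mcg/mL.

-2.9 mcg/mL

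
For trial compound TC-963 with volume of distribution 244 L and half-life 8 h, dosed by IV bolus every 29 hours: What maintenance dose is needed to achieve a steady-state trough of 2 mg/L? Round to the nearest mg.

τ/t½ = 29/8 ≈ 3.625, so f = (1/2)^(29/8) ≈ 0.081052.
Cmin,ss = (D/Vd)·f/(1−f), so D = Cmin,ss·Vd·(1−f)/f.
D = 2 × 244 × (1−f)/f ≈ 2 × 244 × 11.33776 ≈ 5532.83 mg.

5533 mg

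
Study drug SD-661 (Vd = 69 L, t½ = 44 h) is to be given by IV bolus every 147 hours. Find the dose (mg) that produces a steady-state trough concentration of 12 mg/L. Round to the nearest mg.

7562 mg

τ/t½ = 147/44 ≈ 3.3409, so f = (1/2)^(147/44) ≈ 0.098693.
Cmin,ss = (D/Vd)·f/(1−f), so D = Cmin,ss·Vd·(1−f)/f.
D = 12 × 69 × (1−f)/f ≈ 12 × 69 × 9.13243 ≈ 7561.65 mg.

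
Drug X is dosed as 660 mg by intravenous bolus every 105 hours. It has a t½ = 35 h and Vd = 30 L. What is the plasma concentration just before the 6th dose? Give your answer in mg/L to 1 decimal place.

f = (1/2)^(τ/t½) = (1/2)^(105/35) ≈ 0.1250.
C₀ = D/Vd = 660/30 ≈ 22.000 mg/L.
Before the 6th dose, 5 doses have been given. Superposition: Cmin = C₀·(f + f² + … + f^5).
≈ 22.000 × (0.1250 + 0.0156 + 0.0020 + 0.0002 + 0.0000) ≈ 22.000 × 0.1428 ≈ 3.142 mg/L.

3.1 mg/L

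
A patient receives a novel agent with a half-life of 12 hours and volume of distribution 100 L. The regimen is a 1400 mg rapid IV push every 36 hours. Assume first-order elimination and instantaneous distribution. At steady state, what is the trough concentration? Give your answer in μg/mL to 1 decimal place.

2.0 μg/mL

The dosing interval is 3 half-lives, so f = 2^(−3) = 0.125.
At steady state, R = 1/(1 − 0.125) = 8/7.
Single-dose peak C₀ = D/Vd = 1400/100 = 14 μg/mL.
Steady-state peak Cmax,ss = C₀·R = 14 × 8/7 ≈ 16.000 μg/mL.
Steady-state trough Cmin,ss = Cmax,ss·f ≈ 16.000 × 0.125 ≈ 2.000 μg/mL.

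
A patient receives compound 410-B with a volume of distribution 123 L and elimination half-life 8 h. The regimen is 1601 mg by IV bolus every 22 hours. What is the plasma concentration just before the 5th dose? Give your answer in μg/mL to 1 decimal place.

f = (1/2)^(τ/t½) = (1/2)^(22/8) ≈ 0.1487.
C₀ = D/Vd = 1601/123 ≈ 13.016 μg/mL.
Before the 5th dose, 4 doses have been given. Superposition: Cmin = C₀·(f + f² + … + f^4).
≈ 13.016 × (0.1487 + 0.0221 + 0.0033 + 0.0005) ≈ 13.016 × 0.1746 ≈ 2.273 μg/mL.

2.3 μg/mL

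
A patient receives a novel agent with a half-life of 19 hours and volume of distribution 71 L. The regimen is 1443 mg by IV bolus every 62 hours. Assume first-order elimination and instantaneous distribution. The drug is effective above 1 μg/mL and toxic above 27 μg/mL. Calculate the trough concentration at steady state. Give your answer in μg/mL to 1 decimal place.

Over one 62-h interval, 62/19 ≈ 3.2632 half-lives elapse, leaving f ≈ 0.1042 of each dose.
Accumulation ratio R = 1/(1 − f) ≈ 1/0.8958 ≈ 1.1163.
Single-dose peak C₀ = D/Vd = 1443/71 ≈ 20.324 μg/mL.
Steady-state peak Cmax,ss = C₀·R ≈ 20.324 × 1.1163 ≈ 22.688 μg/mL.
One interval later, Cmin,ss = Cmax,ss·e^(−kτ) ≈ 22.688 × 0.1042 ≈ 2.364 μg/mL.
Trough 2.4 μg/mL vs MEC 1 μg/mL: adequate.

2.4 μg/mL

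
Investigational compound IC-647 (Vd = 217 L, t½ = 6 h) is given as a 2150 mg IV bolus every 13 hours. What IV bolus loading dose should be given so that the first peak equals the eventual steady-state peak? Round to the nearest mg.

2766 mg

f = (1/2)^(13/6) ≈ 0.222725; accumulation ratio R = 1/(1−f) ≈ 1.28655.
Loading dose to hit Cmax,ss on first dose: D_load = D_maint·R ≈ 2150 × 1.28655 ≈ 2766.08 mg.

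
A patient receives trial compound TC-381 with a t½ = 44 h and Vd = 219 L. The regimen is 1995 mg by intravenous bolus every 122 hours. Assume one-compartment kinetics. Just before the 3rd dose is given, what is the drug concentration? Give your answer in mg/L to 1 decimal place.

1.5 mg/L

f = (1/2)^(τ/t½) = (1/2)^(122/44) ≈ 0.1463.
C₀ = D/Vd = 1995/219 ≈ 9.110 mg/L.
Before the 3rd dose, 2 doses have been given. Superposition: Cmin = C₀·(f + f²).
≈ 9.110 × (0.1463 + 0.0214) ≈ 9.110 × 0.1677 ≈ 1.528 mg/L.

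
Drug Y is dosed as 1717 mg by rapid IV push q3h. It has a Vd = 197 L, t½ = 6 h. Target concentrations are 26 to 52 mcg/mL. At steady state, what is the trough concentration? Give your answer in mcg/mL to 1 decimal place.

21.0 mcg/mL

Over one 3-h interval, 3/6 ≈ 0.5 half-lives elapse, leaving f ≈ 0.7071 of each dose.
Accumulation ratio R = 1/(1 − f) ≈ 1/0.2929 ≈ 3.4141.
Single-dose peak C₀ = D/Vd = 1717/197 ≈ 8.716 mcg/mL.
Steady-state peak Cmax,ss = C₀·R ≈ 8.716 × 3.4141 ≈ 29.757 mcg/mL.
One interval later, Cmin,ss = Cmax,ss·e^(−kτ) ≈ 29.757 × 0.7071 ≈ 21.041 mcg/mL.
Trough 21.0 mcg/mL vs MEC 26 mcg/mL: subtherapeutic.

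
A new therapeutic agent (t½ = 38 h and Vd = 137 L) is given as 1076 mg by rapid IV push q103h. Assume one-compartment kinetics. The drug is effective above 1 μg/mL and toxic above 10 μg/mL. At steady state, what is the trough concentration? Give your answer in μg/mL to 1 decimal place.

τ/t½ = 103/38 ≈ 2.7105, so fraction remaining f = (1/2)^(103/38) ≈ 0.1528.
At steady state, accumulation factor R = 1/(1 − e^(−kτ)) ≈ 1.1804.
Single-dose peak C₀ = D/Vd = 1076/137 ≈ 7.854 μg/mL.
Cmax,ss = C₀/(1 − f) ≈ 7.854/0.8472 ≈ 9.271 μg/mL.
One interval later, Cmin,ss = Cmax,ss·e^(−kτ) ≈ 9.271 × 0.1528 ≈ 1.417 μg/mL.
Trough 1.4 μg/mL vs MEC 1 μg/mL: adequate.

1.4 μg/mL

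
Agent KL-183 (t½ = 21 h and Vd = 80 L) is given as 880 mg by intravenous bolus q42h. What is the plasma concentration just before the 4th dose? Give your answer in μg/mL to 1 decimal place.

3.6 μg/mL

f = (1/2)^(τ/t½) = (1/2)^(42/21) ≈ 0.2500.
C₀ = D/Vd = 880/80 ≈ 11.000 μg/mL.
Before the 4th dose, 3 doses have been given. Superposition: Cmin = C₀·(f + f² + … + f^3).
≈ 11.000 × (0.2500 + 0.0625 + 0.0156) ≈ 11.000 × 0.3281 ≈ 3.609 μg/mL.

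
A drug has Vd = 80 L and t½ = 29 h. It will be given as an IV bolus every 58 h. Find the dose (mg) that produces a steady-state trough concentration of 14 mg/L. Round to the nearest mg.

3360 mg

τ/t½ = 58/29 ≈ 2, so f = (1/2)^(58/29) ≈ 0.250000.
Cmin,ss = (D/Vd)·f/(1−f), so D = Cmin,ss·Vd·(1−f)/f.
D = 14 × 80 × (1−f)/f ≈ 14 × 80 × 3.00000 ≈ 3360.00 mg.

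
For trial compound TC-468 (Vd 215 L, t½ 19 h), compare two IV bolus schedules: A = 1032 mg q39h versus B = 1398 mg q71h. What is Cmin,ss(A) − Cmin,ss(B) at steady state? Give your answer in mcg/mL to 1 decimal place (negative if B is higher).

Regimen A: f = (1/2)^(39/19) ≈ 0.2410; Cmin,ss = (1032/215)·f/(1−f) ≈ 1.524 mcg/mL.
Regimen B: f = (1/2)^(71/19) ≈ 0.0750; Cmin,ss = (1398/215)·f/(1−f) ≈ 0.527 mcg/mL.
Difference ≈ 1.524 − 0.527 ≈ 0.997 mcg/mL.

1.0 mcg/mL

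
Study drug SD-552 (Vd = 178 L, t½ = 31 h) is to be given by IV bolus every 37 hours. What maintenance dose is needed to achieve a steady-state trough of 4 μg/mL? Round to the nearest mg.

τ/t½ = 37/31 ≈ 1.1935, so f = (1/2)^(37/31) ≈ 0.437226.
Cmin,ss = (D/Vd)·f/(1−f), so D = Cmin,ss·Vd·(1−f)/f.
D = 4 × 178 × (1−f)/f ≈ 4 × 178 × 1.28715 ≈ 916.45 mg.

916 mg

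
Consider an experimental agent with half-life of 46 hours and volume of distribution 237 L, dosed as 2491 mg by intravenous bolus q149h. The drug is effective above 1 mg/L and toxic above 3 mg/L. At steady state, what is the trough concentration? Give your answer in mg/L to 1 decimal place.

1.2 mg/L

τ/t½ = 149/46 ≈ 3.2391, so fraction remaining f = (1/2)^(149/46) ≈ 0.1059.
Accumulation ratio R = 1/(1 − f) ≈ 1/0.8941 ≈ 1.1184.
Single-dose peak C₀ = D/Vd = 2491/237 ≈ 10.511 mg/L.
Cmax,ss = C₀/(1 − f) ≈ 10.511/0.8941 ≈ 11.756 mg/L.
Steady-state trough Cmin,ss = Cmax,ss·f ≈ 11.756 × 0.1059 ≈ 1.245 mg/L.
Trough 1.2 mg/L vs MEC 1 mg/L: adequate.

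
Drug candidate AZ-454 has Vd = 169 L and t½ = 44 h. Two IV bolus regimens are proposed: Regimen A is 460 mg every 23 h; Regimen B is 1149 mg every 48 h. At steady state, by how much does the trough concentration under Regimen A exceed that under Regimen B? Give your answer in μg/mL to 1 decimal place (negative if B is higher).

0.2 μg/mL

Regimen A: f = (1/2)^(23/44) ≈ 0.6961; Cmin,ss = (460/169)·f/(1−f) ≈ 6.235 μg/mL.
Regimen B: f = (1/2)^(48/44) ≈ 0.4695; Cmin,ss = (1149/169)·f/(1−f) ≈ 6.017 μg/mL.
Difference ≈ 6.235 − 6.017 ≈ 0.218 μg/mL.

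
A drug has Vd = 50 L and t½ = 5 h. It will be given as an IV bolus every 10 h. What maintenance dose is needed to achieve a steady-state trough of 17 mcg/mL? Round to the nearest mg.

τ/t½ = 10/5 ≈ 2, so f = (1/2)^(10/5) ≈ 0.250000.
Cmin,ss = (D/Vd)·f/(1−f), so D = Cmin,ss·Vd·(1−f)/f.
D = 17 × 50 × (1−f)/f ≈ 17 × 50 × 3.00000 ≈ 2550.00 mg.

2550 mg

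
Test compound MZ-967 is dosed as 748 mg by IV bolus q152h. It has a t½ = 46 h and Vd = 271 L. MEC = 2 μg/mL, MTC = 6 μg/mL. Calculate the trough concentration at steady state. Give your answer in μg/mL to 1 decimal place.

0.3 μg/mL

k = ln2/t½ = ln2/46 ≈ 0.015068 h⁻¹; fraction remaining f = e^(−kτ) = e^(−0.015068×152) ≈ 0.1012.
Each bolus raises the concentration by D/Vd = 748/271 ≈ 2.760 μg/mL.
Steady-state trough Cmin,ss = C₀·f/(1−f) ≈ 2.760 × 0.1012/0.8988 ≈ 0.311 μg/mL.
Trough 0.3 μg/mL vs MEC 2 μg/mL: subtherapeutic.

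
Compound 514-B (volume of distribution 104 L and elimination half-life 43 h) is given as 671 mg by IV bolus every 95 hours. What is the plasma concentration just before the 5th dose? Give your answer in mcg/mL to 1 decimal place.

f = (1/2)^(τ/t½) = (1/2)^(95/43) ≈ 0.2162.
C₀ = D/Vd = 671/104 ≈ 6.452 mcg/mL.
Before the 5th dose, 4 doses have been given. Superposition: Cmin = C₀·(f + f² + … + f^4).
≈ 6.452 × (0.2162 + 0.0467 + 0.0101 + 0.0022) ≈ 6.452 × 0.2752 ≈ 1.776 mcg/mL.

1.8 mcg/mL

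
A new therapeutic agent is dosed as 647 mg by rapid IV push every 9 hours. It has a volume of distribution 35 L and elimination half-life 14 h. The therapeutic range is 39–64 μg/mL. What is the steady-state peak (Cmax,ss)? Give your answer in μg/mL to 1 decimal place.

51.4 μg/mL

Over one 9-h interval, 9/14 ≈ 0.64286 half-lives elapse, leaving f ≈ 0.6404 of each dose.
Accumulation ratio R = 1/(1 − f) ≈ 1/0.3596 ≈ 2.7809.
Single-dose peak C₀ = D/Vd = 647/35 ≈ 18.486 μg/mL.
Steady-state peak Cmax,ss = C₀·R ≈ 18.486 × 2.7809 ≈ 51.408 μg/mL.
Peak 51.4 μg/mL vs MTC 64 μg/mL: below toxic threshold.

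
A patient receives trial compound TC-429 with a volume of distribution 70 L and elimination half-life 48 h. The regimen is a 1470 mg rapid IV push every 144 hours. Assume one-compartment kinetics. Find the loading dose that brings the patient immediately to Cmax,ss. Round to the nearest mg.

f = (1/2)^(144/48) ≈ 0.125000; accumulation ratio R = 1/(1−f) ≈ 1.14286.
Loading dose to hit Cmax,ss on first dose: D_load = D_maint·R ≈ 1470 × 1.14286 ≈ 1680.00 mg.

1680 mg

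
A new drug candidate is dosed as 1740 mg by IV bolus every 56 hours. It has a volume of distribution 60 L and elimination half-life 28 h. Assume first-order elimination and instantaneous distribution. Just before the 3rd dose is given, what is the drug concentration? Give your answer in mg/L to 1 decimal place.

f = (1/2)^(τ/t½) = (1/2)^(56/28) ≈ 0.2500.
C₀ = D/Vd = 1740/60 ≈ 29.000 mg/L.
Before the 3rd dose, 2 doses have been given. Superposition: Cmin = C₀·(f + f²).
≈ 29.000 × (0.2500 + 0.0625) ≈ 29.000 × 0.3125 ≈ 9.062 mg/L.

9.1 mg/L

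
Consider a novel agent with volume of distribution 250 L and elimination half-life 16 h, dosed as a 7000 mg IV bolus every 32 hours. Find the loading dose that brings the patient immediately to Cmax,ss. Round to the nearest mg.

f = (1/2)^(32/16) ≈ 0.250000; accumulation ratio R = 1/(1−f) ≈ 1.33333.
Loading dose to hit Cmax,ss on first dose: D_load = D_maint·R ≈ 7000 × 1.33333 ≈ 9333.31 mg.

9333 mg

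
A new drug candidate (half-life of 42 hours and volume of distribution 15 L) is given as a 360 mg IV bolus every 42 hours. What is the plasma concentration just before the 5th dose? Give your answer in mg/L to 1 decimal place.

22.5 mg/L

f = (1/2)^(τ/t½) = (1/2)^(42/42) ≈ 0.5000.
C₀ = D/Vd = 360/15 ≈ 24.000 mg/L.
Before the 5th dose, 4 doses have been given. Superposition: Cmin = C₀·(f + f² + … + f^4).
≈ 24.000 × (0.5000 + 0.2500 + 0.1250 + 0.0625) ≈ 24.000 × 0.9375 ≈ 22.500 mg/L.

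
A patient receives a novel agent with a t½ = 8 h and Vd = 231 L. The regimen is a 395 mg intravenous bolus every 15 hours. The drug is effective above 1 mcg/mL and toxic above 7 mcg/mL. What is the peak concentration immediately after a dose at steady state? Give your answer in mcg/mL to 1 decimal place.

2.4 mcg/mL

Over one 15-h interval, 15/8 ≈ 1.875 half-lives elapse, leaving f ≈ 0.2726 of each dose.
Accumulation ratio R = 1/(1 − f) ≈ 1/0.7274 ≈ 1.3748.
Single-dose peak C₀ = D/Vd = 395/231 ≈ 1.710 mcg/mL.
Steady-state peak Cmax,ss = C₀·R ≈ 1.710 × 1.3748 ≈ 2.351 mcg/mL.
Peak 2.4 mcg/mL vs MTC 7 mcg/mL: below toxic threshold.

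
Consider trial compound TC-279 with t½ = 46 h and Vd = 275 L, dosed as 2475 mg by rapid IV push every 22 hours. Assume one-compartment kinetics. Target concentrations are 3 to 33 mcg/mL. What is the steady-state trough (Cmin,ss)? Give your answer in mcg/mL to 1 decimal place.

22.9 mcg/mL

Over one 22-h interval, 22/46 ≈ 0.47826 half-lives elapse, leaving f ≈ 0.7178 of each dose.
Accumulation ratio R = 1/(1 − f) ≈ 1/0.2822 ≈ 3.5436.
Each bolus raises the concentration by D/Vd = 2475/275 ≈ 9.000 mcg/mL.
Steady-state peak Cmax,ss = C₀·R ≈ 9.000 × 3.5436 ≈ 31.892 mcg/mL.
One interval later, Cmin,ss = Cmax,ss·e^(−kτ) ≈ 31.892 × 0.7178 ≈ 22.892 mcg/mL.
Trough 22.9 mcg/mL vs MEC 3 mcg/mL: adequate.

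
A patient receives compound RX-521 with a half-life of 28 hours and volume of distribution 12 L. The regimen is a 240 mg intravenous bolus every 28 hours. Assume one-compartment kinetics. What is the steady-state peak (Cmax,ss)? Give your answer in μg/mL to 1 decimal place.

40.0 μg/mL

The dosing interval is 1 half-life, so f = 2^(−1) = 0.5.
Accumulation ratio R = 1/(1 − f) = 1/0.5 = 2/1.
Single-dose peak C₀ = D/Vd = 240/12 = 20 μg/mL.
Steady-state peak Cmax,ss = C₀·R = 20 × 2/1 ≈ 40.000 μg/mL.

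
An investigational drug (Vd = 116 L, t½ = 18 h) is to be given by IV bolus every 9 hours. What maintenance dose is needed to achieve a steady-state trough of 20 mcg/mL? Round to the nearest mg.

961 mg

τ/t½ = 9/18 ≈ 0.5, so f = (1/2)^(9/18) ≈ 0.707107.
Cmin,ss = (D/Vd)·f/(1−f), so D = Cmin,ss·Vd·(1−f)/f.
D = 20 × 116 × (1−f)/f ≈ 20 × 116 × 0.41421 ≈ 960.97 mg.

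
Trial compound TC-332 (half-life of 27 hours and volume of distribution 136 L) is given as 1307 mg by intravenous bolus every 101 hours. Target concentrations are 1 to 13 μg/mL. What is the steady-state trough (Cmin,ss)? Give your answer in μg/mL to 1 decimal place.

0.8 μg/mL

Over one 101-h interval, 101/27 ≈ 3.7407 half-lives elapse, leaving f ≈ 0.0748 of each dose.
Accumulation ratio R = 1/(1 − f) ≈ 1/0.9252 ≈ 1.0808.
Each bolus raises the concentration by D/Vd = 1307/136 ≈ 9.610 μg/mL.
Steady-state peak Cmax,ss = C₀·R ≈ 9.610 × 1.0808 ≈ 10.386 μg/mL.
One interval later, Cmin,ss = Cmax,ss·e^(−kτ) ≈ 10.386 × 0.0748 ≈ 0.777 μg/mL.
Trough 0.8 μg/mL vs MEC 1 μg/mL: subtherapeutic.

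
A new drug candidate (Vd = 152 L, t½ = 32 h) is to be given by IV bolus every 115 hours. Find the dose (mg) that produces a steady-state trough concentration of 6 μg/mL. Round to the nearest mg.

τ/t½ = 115/32 ≈ 3.5938, so f = (1/2)^(115/32) ≈ 0.082827.
Cmin,ss = (D/Vd)·f/(1−f), so D = Cmin,ss·Vd·(1−f)/f.
D = 6 × 152 × (1−f)/f ≈ 6 × 152 × 11.07336 ≈ 10098.90 mg.

10099 mg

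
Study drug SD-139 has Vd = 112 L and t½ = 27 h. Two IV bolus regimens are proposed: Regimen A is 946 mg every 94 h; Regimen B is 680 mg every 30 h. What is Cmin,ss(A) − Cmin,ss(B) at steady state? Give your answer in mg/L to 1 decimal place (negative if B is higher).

-4.4 mg/L

Regimen A: f = (1/2)^(94/27) ≈ 0.0895; Cmin,ss = (946/112)·f/(1−f) ≈ 0.830 mg/L.
Regimen B: f = (1/2)^(30/27) ≈ 0.4629; Cmin,ss = (680/112)·f/(1−f) ≈ 5.233 mg/L.
Difference ≈ 0.830 − 5.233 ≈ -4.403 mg/L.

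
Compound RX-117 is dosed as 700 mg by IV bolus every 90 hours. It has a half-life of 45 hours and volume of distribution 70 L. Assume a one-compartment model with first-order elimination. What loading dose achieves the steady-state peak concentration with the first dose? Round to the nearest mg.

933 mg

f = (1/2)^(90/45) ≈ 0.250000; accumulation ratio R = 1/(1−f) ≈ 1.33333.
Loading dose to hit Cmax,ss on first dose: D_load = D_maint·R ≈ 700 × 1.33333 ≈ 933.33 mg.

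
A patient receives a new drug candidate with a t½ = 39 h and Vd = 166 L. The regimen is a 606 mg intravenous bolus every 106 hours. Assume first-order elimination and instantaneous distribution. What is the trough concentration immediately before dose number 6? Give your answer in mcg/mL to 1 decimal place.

f = (1/2)^(τ/t½) = (1/2)^(106/39) ≈ 0.1520.
C₀ = D/Vd = 606/166 ≈ 3.651 mcg/mL.
Before the 6th dose, 5 doses have been given. Superposition: Cmin = C₀·(f + f² + … + f^5).
≈ 3.651 × (0.1520 + 0.0231 + 0.0035 + 0.0005 + 0.0001) ≈ 3.651 × 0.1792 ≈ 0.654 mcg/mL.

0.7 mcg/mL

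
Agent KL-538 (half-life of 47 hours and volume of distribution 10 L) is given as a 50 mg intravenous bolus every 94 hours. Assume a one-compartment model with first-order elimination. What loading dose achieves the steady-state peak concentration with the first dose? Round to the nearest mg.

67 mg

f = (1/2)^(94/47) ≈ 0.250000; accumulation ratio R = 1/(1−f) ≈ 1.33333.
Loading dose to hit Cmax,ss on first dose: D_load = D_maint·R ≈ 50 × 1.33333 ≈ 66.67 mg.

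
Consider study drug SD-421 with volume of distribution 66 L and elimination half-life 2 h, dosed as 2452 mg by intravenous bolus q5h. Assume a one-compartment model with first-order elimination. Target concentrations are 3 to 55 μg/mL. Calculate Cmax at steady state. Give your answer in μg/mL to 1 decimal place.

Over one 5-h interval, 5/2 ≈ 2.5 half-lives elapse, leaving f ≈ 0.1768 of each dose.
Accumulation ratio R = 1/(1 − f) ≈ 1/0.8232 ≈ 1.2148.
Each bolus raises the concentration by D/Vd = 2452/66 ≈ 37.152 μg/mL.
Steady-state peak Cmax,ss = C₀·R ≈ 37.152 × 1.2148 ≈ 45.132 μg/mL.
Peak 45.1 μg/mL vs MTC 55 μg/mL: below toxic threshold.

45.1 μg/mL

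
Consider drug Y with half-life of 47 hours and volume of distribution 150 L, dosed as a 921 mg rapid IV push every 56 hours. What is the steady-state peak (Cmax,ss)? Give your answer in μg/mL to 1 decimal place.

10.9 μg/mL

τ/t½ = 56/47 ≈ 1.1915, so fraction remaining f = (1/2)^(56/47) ≈ 0.4379.
Accumulation ratio R = 1/(1 − f) ≈ 1/0.5621 ≈ 1.7790.
Each bolus raises the concentration by D/Vd = 921/150 ≈ 6.140 μg/mL.
Steady-state peak Cmax,ss = C₀·R ≈ 6.140 × 1.7790 ≈ 10.923 μg/mL.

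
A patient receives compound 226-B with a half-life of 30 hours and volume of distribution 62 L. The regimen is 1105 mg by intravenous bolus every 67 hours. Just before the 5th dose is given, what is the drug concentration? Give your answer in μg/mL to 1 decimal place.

f = (1/2)^(τ/t½) = (1/2)^(67/30) ≈ 0.2127.
C₀ = D/Vd = 1105/62 ≈ 17.823 μg/mL.
Before the 5th dose, 4 doses have been given. Superposition: Cmin = C₀·(f + f² + … + f^4).
≈ 17.823 × (0.2127 + 0.0452 + 0.0096 + 0.0020) ≈ 17.823 × 0.2695 ≈ 4.803 μg/mL.

4.8 μg/mL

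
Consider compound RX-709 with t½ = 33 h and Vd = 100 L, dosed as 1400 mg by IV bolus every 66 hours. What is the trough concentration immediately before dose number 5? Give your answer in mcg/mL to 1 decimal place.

f = (1/2)^(τ/t½) = (1/2)^(66/33) ≈ 0.2500.
C₀ = D/Vd = 1400/100 ≈ 14.000 mcg/mL.
Before the 5th dose, 4 doses have been given. Superposition: Cmin = C₀·(f + f² + … + f^4).
≈ 14.000 × (0.2500 + 0.0625 + 0.0156 + 0.0039) ≈ 14.000 × 0.3320 ≈ 4.648 mcg/mL.

4.6 mcg/mL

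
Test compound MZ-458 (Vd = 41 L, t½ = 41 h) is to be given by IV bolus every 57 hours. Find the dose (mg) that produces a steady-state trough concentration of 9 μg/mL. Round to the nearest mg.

τ/t½ = 57/41 ≈ 1.3902, so f = (1/2)^(57/41) ≈ 0.381500.
Cmin,ss = (D/Vd)·f/(1−f), so D = Cmin,ss·Vd·(1−f)/f.
D = 9 × 41 × (1−f)/f ≈ 9 × 41 × 1.62123 ≈ 598.23 mg.

598 mg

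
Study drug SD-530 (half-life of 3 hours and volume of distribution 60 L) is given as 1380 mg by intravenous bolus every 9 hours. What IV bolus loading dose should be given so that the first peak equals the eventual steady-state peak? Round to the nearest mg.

f = (1/2)^(9/3) ≈ 0.125000; accumulation ratio R = 1/(1−f) ≈ 1.14286.
Loading dose to hit Cmax,ss on first dose: D_load = D_maint·R ≈ 1380 × 1.14286 ≈ 1577.15 mg.

1577 mg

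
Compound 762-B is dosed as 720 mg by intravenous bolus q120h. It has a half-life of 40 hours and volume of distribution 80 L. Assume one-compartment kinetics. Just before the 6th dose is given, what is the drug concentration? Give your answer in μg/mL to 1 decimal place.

f = (1/2)^(τ/t½) = (1/2)^(120/40) ≈ 0.1250.
C₀ = D/Vd = 720/80 ≈ 9.000 μg/mL.
Before the 6th dose, 5 doses have been given. Superposition: Cmin = C₀·(f + f² + … + f^5).
≈ 9.000 × (0.1250 + 0.0156 + 0.0020 + 0.0002 + 0.0000) ≈ 9.000 × 0.1428 ≈ 1.285 μg/mL.

1.3 μg/mL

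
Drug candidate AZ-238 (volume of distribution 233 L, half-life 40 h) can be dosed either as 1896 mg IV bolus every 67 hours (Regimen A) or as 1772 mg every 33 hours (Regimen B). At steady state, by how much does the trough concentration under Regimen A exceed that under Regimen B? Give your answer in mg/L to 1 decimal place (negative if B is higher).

Regimen A: f = (1/2)^(67/40) ≈ 0.3132; Cmin,ss = (1896/233)·f/(1−f) ≈ 3.711 mg/L.
Regimen B: f = (1/2)^(33/40) ≈ 0.5645; Cmin,ss = (1772/233)·f/(1−f) ≈ 9.858 mg/L.
Difference ≈ 3.711 − 9.858 ≈ -6.147 mg/L.

-6.1 mg/L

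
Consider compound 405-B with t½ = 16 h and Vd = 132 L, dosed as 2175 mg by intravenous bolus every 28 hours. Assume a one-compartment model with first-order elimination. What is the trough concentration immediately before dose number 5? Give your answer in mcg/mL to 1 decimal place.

6.9 mcg/mL

f = (1/2)^(τ/t½) = (1/2)^(28/16) ≈ 0.2973.
C₀ = D/Vd = 2175/132 ≈ 16.477 mcg/mL.
Before the 5th dose, 4 doses have been given. Superposition: Cmin = C₀·(f + f² + … + f^4).
≈ 16.477 × (0.2973 + 0.0884 + 0.0263 + 0.0078) ≈ 16.477 × 0.4198 ≈ 6.917 mcg/mL.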